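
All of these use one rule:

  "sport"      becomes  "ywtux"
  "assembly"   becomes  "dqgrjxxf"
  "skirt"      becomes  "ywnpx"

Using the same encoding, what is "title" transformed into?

jqyny

The output letters match the input read backwards, each shifted +5: sport reversed is trops. The word is reversed, then every letter is shifted forward by 5.
For title: reverse → eltit; then shift: e+5=j, l+5=q, t+5=y, i+5=n, t+5=y.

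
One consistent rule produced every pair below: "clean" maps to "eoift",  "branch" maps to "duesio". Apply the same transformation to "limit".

Letter i (0-indexed) is shifted by i+2, so successive shifts are 2, 3, 4, ….
For limit: l+2=n, i+3=l, m+4=q, i+5=n, t+6=z.

nlqnz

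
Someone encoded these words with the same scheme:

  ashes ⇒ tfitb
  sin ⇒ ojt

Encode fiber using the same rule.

The word is reversed, then every letter is shifted forward by 1.
On fiber: reverse → rebif; then shift: r+1=s, e+1=f, b+1=c, i+1=j, f+1=g.

sfcjg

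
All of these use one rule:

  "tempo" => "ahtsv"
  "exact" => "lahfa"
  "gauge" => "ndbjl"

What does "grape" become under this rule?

Shifts by position in tempo: pos 0: t→a (+7), pos 1: e→h (+3), pos 2: m→t (+7), pos 3: p→s (+3) — repeating every 2. The shifts repeat in a cycle of length 2: positions 0,1,… shift by +7, +3, then the pattern repeats.
On grape: g+7=n, r+3=u, a+7=h, p+3=s, e+7=l.

nuhsl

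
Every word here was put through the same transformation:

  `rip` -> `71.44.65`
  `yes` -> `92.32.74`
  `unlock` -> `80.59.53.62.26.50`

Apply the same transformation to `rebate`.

71.32.23.20.77.32

r(#18)→71 and i(#9)→44: differences scale by 3, so n = 3·pos + 17. The formula is n = 3×(alphabet index, a=1) + 17.
On rebate: r=18→71, e=5→32, b=2→23, a=1→20, t=20→77, e=5→32.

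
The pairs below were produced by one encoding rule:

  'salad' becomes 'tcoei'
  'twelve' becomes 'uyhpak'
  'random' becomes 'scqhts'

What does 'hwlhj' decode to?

Letter i (0-indexed) is shifted by i+1, so successive shifts are 1, 2, 3, ….
Reversing it on hwlhj: h−1=g, w−2=u, l−3=i, h−4=d, j−5=e.

guide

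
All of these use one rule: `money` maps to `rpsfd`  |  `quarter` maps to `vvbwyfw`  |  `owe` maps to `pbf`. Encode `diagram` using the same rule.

The rule splits by letter class: vowels +1, consonants +5.
On diagram: d(cons)+5=i, i(vowel)+1=j, a(vowel)+1=b, g(cons)+5=l, r(cons)+5=w, a(vowel)+1=b, m(cons)+5=r.

ijblwbr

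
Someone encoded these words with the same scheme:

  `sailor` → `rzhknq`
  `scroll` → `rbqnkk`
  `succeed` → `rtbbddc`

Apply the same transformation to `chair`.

bgzhq

Compare letters: s→r is +25, a→z is +25, i→h is +25 — a constant shift. This is a Caesar cipher with shift 25.
Applying it to chair: c+25=b, h+25=g, a+25=z, i+25=h, r+25=q.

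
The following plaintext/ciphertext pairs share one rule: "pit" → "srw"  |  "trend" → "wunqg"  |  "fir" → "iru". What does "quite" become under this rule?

The shift depends on letter class: consonant p→s is +3, but vowel i→r is +9. The rule splits by letter class: vowels +9, consonants +3.
Applying it to quite: q(cons)+3=t, u(vowel)+9=d, i(vowel)+9=r, t(cons)+3=w, e(vowel)+9=n.

tdrwn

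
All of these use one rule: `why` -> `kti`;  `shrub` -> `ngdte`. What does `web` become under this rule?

Two steps: reverse the string, then apply a Caesar shift of +12.
For web: reverse → bew; then shift: b+12=n, e+12=q, w+12=i.

nqi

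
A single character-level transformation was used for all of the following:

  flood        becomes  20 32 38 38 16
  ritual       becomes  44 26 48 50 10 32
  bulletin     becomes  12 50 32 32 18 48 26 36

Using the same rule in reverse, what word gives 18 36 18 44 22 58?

energy

f(#6)→20 and l(#12)→32: differences scale by 2, so n = 2·pos + 8. With a=1..z=26, the number is 2·pos + 8.
Decoding 18 36 18 44 22 58: 18→(18−8)÷2=5=e, 36→(36−8)÷2=14=n, 18→(18−8)÷2=5=e, 44→(44−8)÷2=18=r, 22→(22−8)÷2=7=g, 58→(58−8)÷2=25=y.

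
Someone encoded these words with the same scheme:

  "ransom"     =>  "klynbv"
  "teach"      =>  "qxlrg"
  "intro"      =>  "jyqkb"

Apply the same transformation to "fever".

Treating letters as 0–25, the rule is x ↦ 3x + 11 (mod 26).
On fever: f(5)→3·5+11≡0=a; e(4)→3·4+11≡23=x; v(21)→3·21+11≡22=w; e(4)→3·4+11≡23=x; r(17)→3·17+11≡10=k (all mod 26).

axwxk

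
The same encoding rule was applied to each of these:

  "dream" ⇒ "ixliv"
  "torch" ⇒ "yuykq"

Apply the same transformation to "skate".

In dream: d→i is +5, r→x is +6, e→l is +7, a→i is +8 — the shift increases by 1 each position. Letter i (0-indexed) is shifted by i+5, so successive shifts are 5, 6, 7, ….
For skate: s+5=x, k+6=q, a+7=h, t+8=b, e+9=n.

xqhbn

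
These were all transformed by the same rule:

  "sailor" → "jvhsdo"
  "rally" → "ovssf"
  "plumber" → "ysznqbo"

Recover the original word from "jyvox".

s(18)→j(9) and a(0)→v(21) fit y≡21x+21 (mod 26); the inverse of 21 mod 26 is 5. Treating letters as 0–25, the rule is x ↦ 21x + 21 (mod 26).
Reversing it on jyvox: j(9)→5·(9−21)≡18=s; y(24)→5·(24−21)≡15=p; v(21)→5·(21−21)≡0=a; o(14)→5·(14−21)≡17=r; x(23)→5·(23−21)≡10=k (all mod 26).

spark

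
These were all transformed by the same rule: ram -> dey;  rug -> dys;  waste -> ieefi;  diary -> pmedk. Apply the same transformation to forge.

rsdsi

The shift depends on letter class: consonant r→d is +12, but vowel a→e is +4. Vowels shift forward by 4 and consonants shift forward by 12.
For forge: f(cons)+12=r, o(vowel)+4=s, r(cons)+12=d, g(cons)+12=s, e(vowel)+4=i.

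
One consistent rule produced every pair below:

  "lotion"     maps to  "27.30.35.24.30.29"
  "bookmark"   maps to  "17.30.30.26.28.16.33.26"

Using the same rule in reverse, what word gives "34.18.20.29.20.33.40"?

l is letter #12 and maps to 27: an offset of 15. Each letter is replaced by its alphabet position (a=1..z=26) + 15.
Decoding 34.18.20.29.20.33.40: 34→(34−15)÷1=19=s, 18→(18−15)÷1=3=c, 20→(20−15)÷1=5=e, 29→(29−15)÷1=14=n, 20→(20−15)÷1=5=e, 33→(33−15)÷1=18=r, 40→(40−15)÷1=25=y.

scenery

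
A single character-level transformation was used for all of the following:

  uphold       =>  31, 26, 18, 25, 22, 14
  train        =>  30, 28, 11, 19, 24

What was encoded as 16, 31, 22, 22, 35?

u is letter #21 and maps to 31: an offset of 10. The number is (letter's place in the alphabet, a=1) + 10.
Undoing it on 16, 31, 22, 22, 35: 16→(16−10)÷1=6=f, 31→(31−10)÷1=21=u, 22→(22−10)÷1=12=l, 22→(22−10)÷1=12=l, 35→(35−10)÷1=25=y.

fully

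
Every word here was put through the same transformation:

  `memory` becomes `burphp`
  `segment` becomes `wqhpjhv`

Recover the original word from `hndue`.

The word is reversed, then every letter is shifted forward by 3.
Decoding hndue: shift back: h−3=e, n−3=k, d−3=a, u−3=r, e−3=b → ekarb; then reverse → brake.

brake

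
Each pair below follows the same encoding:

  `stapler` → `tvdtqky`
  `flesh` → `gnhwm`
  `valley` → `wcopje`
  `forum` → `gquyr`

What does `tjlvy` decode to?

shirt

In stapler: s→t is +1, t→v is +2, a→d is +3, p→t is +4 — the shift increases by 1 each position. The shift increases by 1 at each position, starting from +1: 1, 2, 3, ….
Reversing it on tjlvy: t−1=s, j−2=h, l−3=i, v−4=r, y−5=t.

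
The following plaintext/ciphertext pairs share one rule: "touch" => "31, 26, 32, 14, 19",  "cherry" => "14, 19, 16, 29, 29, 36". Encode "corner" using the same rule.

The number is (letter's place in the alphabet, a=1) + 11.
For corner: c=3→14, o=15→26, r=18→29, n=14→25, e=5→16, r=18→29.

14, 26, 29, 25, 16, 29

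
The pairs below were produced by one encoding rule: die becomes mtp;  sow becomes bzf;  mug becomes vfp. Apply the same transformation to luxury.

The shift depends on letter class: consonant d→m is +9, but vowel i→t is +11. Two shifts are in play — +11 for a/e/i/o/u, +9 for every other letter.
Applying it to luxury: l(cons)+9=u, u(vowel)+11=f, x(cons)+9=g, u(vowel)+11=f, r(cons)+9=a, y(cons)+9=h.

ufgfah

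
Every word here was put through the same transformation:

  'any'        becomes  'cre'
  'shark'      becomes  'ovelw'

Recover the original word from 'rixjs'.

often

The output letters match the input read backwards, each shifted +4: any reversed is yna. Two steps: reverse the string, then apply a Caesar shift of +4.
Undoing it on rixjs: shift back: r−4=n, i−4=e, x−4=t, j−4=f, s−4=o → netfo; then reverse → often.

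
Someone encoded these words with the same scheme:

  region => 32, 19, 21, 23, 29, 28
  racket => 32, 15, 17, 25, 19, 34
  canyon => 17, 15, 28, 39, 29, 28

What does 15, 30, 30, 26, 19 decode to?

The number is (letter's place in the alphabet, a=1) + 14.
Reversing it on 15, 30, 30, 26, 19: 15→(15−14)÷1=1=a, 30→(30−14)÷1=16=p, 30→(30−14)÷1=16=p, 26→(26−14)÷1=12=l, 19→(19−14)÷1=5=e.

apple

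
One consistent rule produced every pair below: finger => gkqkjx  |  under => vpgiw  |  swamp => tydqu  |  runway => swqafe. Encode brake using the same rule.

Each letter shifts forward by (position + 1), i.e. 1, 2, 3, … — the shift grows by one for each successive letter.
For brake: b+1=c, r+2=t, a+3=d, k+4=o, e+5=j.

ctdoj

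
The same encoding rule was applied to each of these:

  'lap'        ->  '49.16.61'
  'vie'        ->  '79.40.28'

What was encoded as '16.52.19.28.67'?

amber

Each letter becomes 3×(its alphabet position, a=1..z=26) + 13.
Decoding 16.52.19.28.67: 16→(16−13)÷3=1=a, 52→(52−13)÷3=13=m, 19→(19−13)÷3=2=b, 28→(28−13)÷3=5=e, 67→(67−13)÷3=18=r.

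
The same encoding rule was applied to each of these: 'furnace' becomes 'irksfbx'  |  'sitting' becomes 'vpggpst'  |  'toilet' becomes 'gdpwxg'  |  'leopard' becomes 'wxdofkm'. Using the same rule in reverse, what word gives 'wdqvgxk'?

lobster

This is an affine cipher: with a=0,…,z=25, each position x becomes (11x+5) mod 26.
Decoding wdqvgxk: w(22)→19·(22−5)≡11=l; d(3)→19·(3−5)≡14=o; q(16)→19·(16−5)≡1=b; v(21)→19·(21−5)≡18=s; g(6)→19·(6−5)≡19=t; x(23)→19·(23−5)≡4=e; k(10)→19·(10−5)≡17=r (all mod 26).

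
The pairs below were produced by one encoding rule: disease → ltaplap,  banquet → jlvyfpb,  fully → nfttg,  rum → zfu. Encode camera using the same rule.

Two shifts are in play — +11 for a/e/i/o/u, +8 for every other letter.
Applying it to camera: c(cons)+8=k, a(vowel)+11=l, m(cons)+8=u, e(vowel)+11=p, r(cons)+8=z, a(vowel)+11=l.

klupzl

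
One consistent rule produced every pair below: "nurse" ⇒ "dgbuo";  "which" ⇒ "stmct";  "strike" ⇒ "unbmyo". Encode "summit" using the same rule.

n(13)→d(3) and u(20)→g(6) fit y≡19x+16 (mod 26); the inverse of 19 mod 26 is 11. Each letter's alphabet position (a=0..z=25) is mapped through 19·x+16 mod 26 — an affine cipher.
On summit: s(18)→19·18+16≡20=u; u(20)→19·20+16≡6=g; m(12)→19·12+16≡10=k; m(12)→19·12+16≡10=k; i(8)→19·8+16≡12=m; t(19)→19·19+16≡13=n (all mod 26).

ugkkmn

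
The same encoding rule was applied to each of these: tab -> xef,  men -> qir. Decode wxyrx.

stunt

Compare letters: t→x is +4, a→e is +4, b→f is +4 — a constant shift. This is a Caesar cipher with shift 4.
Decoding wxyrx: w−4=s, x−4=t, y−4=u, r−4=n, x−4=t.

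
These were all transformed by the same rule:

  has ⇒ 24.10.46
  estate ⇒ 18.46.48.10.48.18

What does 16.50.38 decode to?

duo

h(#8)→24 and a(#1)→10: differences scale by 2, so n = 2·pos + 8. Each letter becomes 2×(its alphabet position, a=1..z=26) + 8.
Reversing it on 16.50.38: 16→(16−8)÷2=4=d, 50→(50−8)÷2=21=u, 38→(38−8)÷2=15=o.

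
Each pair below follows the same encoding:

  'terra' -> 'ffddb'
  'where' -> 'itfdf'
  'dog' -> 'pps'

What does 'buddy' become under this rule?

nvppk

The shift depends on letter class: consonant t→f is +12, but vowel e→f is +1. Vowels shift forward by 1 and consonants shift forward by 12.
On buddy: b(cons)+12=n, u(vowel)+1=v, d(cons)+12=p, d(cons)+12=p, y(cons)+12=k.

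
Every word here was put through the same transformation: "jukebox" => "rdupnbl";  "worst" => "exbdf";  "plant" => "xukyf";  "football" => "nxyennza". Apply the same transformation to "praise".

xakter

In jukebox: j→r is +8, u→d is +9, k→u is +10, e→p is +11 — the shift increases by 1 each position. Letter i (0-indexed) is shifted by i+8, so successive shifts are 8, 9, 10, ….
On praise: p+8=x, r+9=a, a+10=k, i+11=t, s+12=e, e+13=r.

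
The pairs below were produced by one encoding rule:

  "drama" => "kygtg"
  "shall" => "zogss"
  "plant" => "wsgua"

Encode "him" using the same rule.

The shift depends on letter class: consonant d→k is +7, but vowel a→g is +6. Two shifts are in play — +6 for a/e/i/o/u, +7 for every other letter.
For him: h(cons)+7=o, i(vowel)+6=o, m(cons)+7=t.

oot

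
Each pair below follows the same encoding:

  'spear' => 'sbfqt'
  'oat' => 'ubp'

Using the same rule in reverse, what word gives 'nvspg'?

forum

The output letters match the input read backwards, each shifted +1: spear reversed is raeps. Two steps: reverse the string, then apply a Caesar shift of +1.
Decoding nvspg: shift back: n−1=m, v−1=u, s−1=r, p−1=o, g−1=f → murof; then reverse → forum.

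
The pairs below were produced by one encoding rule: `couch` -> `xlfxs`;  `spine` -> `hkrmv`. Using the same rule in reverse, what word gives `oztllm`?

lagoon

Letters are reflected about the middle of the alphabet (position → 25−position): Atbash.
Decoding oztllm: o↔l, z↔a, t↔g, l↔o, l↔o, m↔n.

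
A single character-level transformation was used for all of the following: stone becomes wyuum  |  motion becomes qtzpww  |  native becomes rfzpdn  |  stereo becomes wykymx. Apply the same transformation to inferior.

In stone: s→w is +4, t→y is +5, o→u is +6, n→u is +7 — the shift increases by 1 each position. The shift increases by 1 at each position, starting from +4: 4, 5, 6, ….
For inferior: i+4=m, n+5=s, f+6=l, e+7=l, r+8=z, i+9=r, o+10=y, r+11=c.

msllzryc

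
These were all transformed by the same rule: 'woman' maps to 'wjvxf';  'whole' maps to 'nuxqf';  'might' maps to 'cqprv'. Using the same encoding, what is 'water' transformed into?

The output letters match the input read backwards, each shifted +9: woman reversed is namow. Two steps: reverse the string, then apply a Caesar shift of +9.
Applying it to water: reverse → retaw; then shift: r+9=a, e+9=n, t+9=c, a+9=j, w+9=f.

ancjf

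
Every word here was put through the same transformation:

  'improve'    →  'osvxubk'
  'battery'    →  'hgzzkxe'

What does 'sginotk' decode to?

machine

Compare letters: i→o is +6, m→s is +6, p→v is +6 — a constant shift. This is a Caesar cipher with shift 6.
Decoding sginotk: s−6=m, g−6=a, i−6=c, n−6=h, o−6=i, t−6=n, k−6=e.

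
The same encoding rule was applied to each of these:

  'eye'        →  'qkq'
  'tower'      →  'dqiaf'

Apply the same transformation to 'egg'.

ssq

The output letters match the input read backwards, each shifted +12: eye reversed is eye. Read the word backwards and shift each letter +12.
Applying it to egg: reverse → gge; then shift: g+12=s, g+12=s, e+12=q.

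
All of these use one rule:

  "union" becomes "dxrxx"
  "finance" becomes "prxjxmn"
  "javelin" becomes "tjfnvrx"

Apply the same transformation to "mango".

wjxqx

The rule splits by letter class: vowels +9, consonants +10.
Applying it to mango: m(cons)+10=w, a(vowel)+9=j, n(cons)+10=x, g(cons)+10=q, o(vowel)+9=x.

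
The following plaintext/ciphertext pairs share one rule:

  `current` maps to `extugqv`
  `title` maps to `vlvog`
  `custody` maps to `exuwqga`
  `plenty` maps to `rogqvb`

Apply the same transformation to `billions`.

Shifts by position in current: pos 0: c→e (+2), pos 1: u→x (+3), pos 2: r→t (+2), pos 3: r→u (+3) — repeating every 2. It's a Vigenère-style cipher with numeric key [2,3]: position i shifts by key[i mod 2].
Applying it to billions: b+2=d, i+3=l, l+2=n, l+3=o, i+2=k, o+3=r, n+2=p, s+3=v.

dlnokrpv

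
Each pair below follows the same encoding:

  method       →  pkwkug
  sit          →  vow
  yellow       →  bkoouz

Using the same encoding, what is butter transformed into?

Two shifts are in play — +6 for a/e/i/o/u, +3 for every other letter.
For butter: b(cons)+3=e, u(vowel)+6=a, t(cons)+3=w, t(cons)+3=w, e(vowel)+6=k, r(cons)+3=u.

eawwku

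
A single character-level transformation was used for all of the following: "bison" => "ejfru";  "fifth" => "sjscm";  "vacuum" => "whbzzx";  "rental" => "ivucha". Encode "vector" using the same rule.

wvbcri

Treating letters as 0–25, the rule is x ↦ 23x + 7 (mod 26).
For vector: v(21)→23·21+7≡22=w; e(4)→23·4+7≡21=v; c(2)→23·2+7≡1=b; t(19)→23·19+7≡2=c; o(14)→23·14+7≡17=r; r(17)→23·17+7≡8=i (all mod 26).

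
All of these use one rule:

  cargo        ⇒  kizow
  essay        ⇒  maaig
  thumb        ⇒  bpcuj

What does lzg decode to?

Compare letters: c→k is +8, a→i is +8, r→z is +8 — a constant shift. Each letter is shifted forward by 8 in the alphabet (a Caesar shift of +8).
Undoing it on lzg: l−8=d, z−8=r, g−8=y.

dry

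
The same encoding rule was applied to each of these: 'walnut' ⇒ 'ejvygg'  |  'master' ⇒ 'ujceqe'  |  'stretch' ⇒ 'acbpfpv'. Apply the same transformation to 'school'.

alrzay

In walnut: w→e is +8, a→j is +9, l→v is +10, n→y is +11 — the shift increases by 1 each position. The shift increases by 1 at each position, starting from +8: 8, 9, 10, ….
Applying it to school: s+8=a, c+9=l, h+10=r, o+11=z, o+12=a, l+13=y.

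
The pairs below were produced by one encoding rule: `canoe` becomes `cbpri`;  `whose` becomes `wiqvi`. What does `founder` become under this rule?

In canoe: c→c is +0, a→b is +1, n→p is +2, o→r is +3 — the shift increases by 1 each position. Each letter shifts forward by its position index (0, 1, 2, …) — the shift grows by one for each successive letter.
Applying it to founder: f+0=f, o+1=p, u+2=w, n+3=q, d+4=h, e+5=j, r+6=x.

fpwqhjx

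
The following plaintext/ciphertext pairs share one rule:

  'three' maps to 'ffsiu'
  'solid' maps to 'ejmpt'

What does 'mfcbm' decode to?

label

Two steps: reverse the string, then apply a Caesar shift of +1.
Undoing it on mfcbm: shift back: m−1=l, f−1=e, c−1=b, b−1=a, m−1=l → lebal; then reverse → label.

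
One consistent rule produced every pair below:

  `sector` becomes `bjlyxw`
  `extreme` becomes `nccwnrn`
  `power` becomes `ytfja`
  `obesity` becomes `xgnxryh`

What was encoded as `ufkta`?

labor

Shifts by position in sector: pos 0: s→b (+9), pos 1: e→j (+5), pos 2: c→l (+9), pos 3: t→y (+5) — repeating every 2. The shifts repeat in a cycle of length 2: positions 0,1,… shift by +9, +5, then the pattern repeats.
Reversing it on ufkta: u−9=l, f−5=a, k−9=b, t−5=o, a−9=r.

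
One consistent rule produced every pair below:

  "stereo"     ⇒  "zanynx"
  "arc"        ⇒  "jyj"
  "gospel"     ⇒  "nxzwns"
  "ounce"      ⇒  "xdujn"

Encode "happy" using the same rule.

The shift depends on letter class: consonant s→z is +7, but vowel e→n is +9. Two shifts are in play — +9 for a/e/i/o/u, +7 for every other letter.
On happy: h(cons)+7=o, a(vowel)+9=j, p(cons)+7=w, p(cons)+7=w, y(cons)+7=f.

ojwwf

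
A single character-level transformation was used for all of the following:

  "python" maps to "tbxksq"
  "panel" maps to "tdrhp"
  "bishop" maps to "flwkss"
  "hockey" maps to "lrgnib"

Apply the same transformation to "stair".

wwelv

Shifts by position in python: pos 0: p→t (+4), pos 1: y→b (+3), pos 2: t→x (+4), pos 3: h→k (+3) — repeating every 2. The shifts repeat in a cycle of length 2: positions 0,1,… shift by +4, +3, then the pattern repeats.
On stair: s+4=w, t+3=w, a+4=e, i+3=l, r+4=v.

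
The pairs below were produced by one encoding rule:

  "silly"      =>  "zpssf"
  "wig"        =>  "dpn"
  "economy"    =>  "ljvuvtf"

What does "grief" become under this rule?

nyplm

Each letter is shifted forward by 7 in the alphabet (a Caesar shift of +7).
On grief: g+7=n, r+7=y, i+7=p, e+7=l, f+7=m.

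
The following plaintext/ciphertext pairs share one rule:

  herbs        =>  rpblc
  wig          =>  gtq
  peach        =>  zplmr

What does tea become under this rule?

Two shifts are in play — +11 for a/e/i/o/u, +10 for every other letter.
Applying it to tea: t(cons)+10=d, e(vowel)+11=p, a(vowel)+11=l.

dpl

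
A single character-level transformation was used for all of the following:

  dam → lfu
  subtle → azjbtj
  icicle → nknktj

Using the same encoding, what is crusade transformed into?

kzzaflj

The rule splits by letter class: vowels +5, consonants +8.
For crusade: c(cons)+8=k, r(cons)+8=z, u(vowel)+5=z, s(cons)+8=a, a(vowel)+5=f, d(cons)+8=l, e(vowel)+5=j.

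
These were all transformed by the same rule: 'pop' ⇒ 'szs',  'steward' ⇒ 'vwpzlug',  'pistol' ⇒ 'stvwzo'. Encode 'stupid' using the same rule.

Vowels shift forward by 11 and consonants shift forward by 3.
Applying it to stupid: s(cons)+3=v, t(cons)+3=w, u(vowel)+11=f, p(cons)+3=s, i(vowel)+11=t, d(cons)+3=g.

vwfstg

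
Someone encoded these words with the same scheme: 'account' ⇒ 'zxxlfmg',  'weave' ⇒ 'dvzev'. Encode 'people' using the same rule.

kvlkov

This is the alphabet-reversal cipher (Atbash): a becomes z, b becomes y, etc.
On people: p↔k, e↔v, o↔l, p↔k, l↔o, e↔v.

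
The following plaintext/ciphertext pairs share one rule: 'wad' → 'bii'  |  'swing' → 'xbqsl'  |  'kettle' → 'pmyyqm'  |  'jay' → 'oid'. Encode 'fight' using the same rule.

kqlmy

The shift depends on letter class: consonant w→b is +5, but vowel a→i is +8. The rule splits by letter class: vowels +8, consonants +5.
For fight: f(cons)+5=k, i(vowel)+8=q, g(cons)+5=l, h(cons)+5=m, t(cons)+5=y.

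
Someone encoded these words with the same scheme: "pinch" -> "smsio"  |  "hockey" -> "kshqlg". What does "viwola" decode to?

series

In pinch: p→s is +3, i→m is +4, n→s is +5, c→i is +6 — the shift increases by 1 each position. The shift increases by 1 at each position, starting from +3: 3, 4, 5, ….
Decoding viwola: v−3=s, i−4=e, w−5=r, o−6=i, l−7=e, a−8=s.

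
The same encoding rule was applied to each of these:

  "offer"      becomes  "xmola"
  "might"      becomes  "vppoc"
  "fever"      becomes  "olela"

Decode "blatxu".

Shifts by position in offer: pos 0: o→x (+9), pos 1: f→m (+7), pos 2: f→o (+9), pos 3: e→l (+7) — repeating every 2. A repeating key of period 2 is used — shifts +9, +7 over and over.
Undoing it on blatxu: b−9=s, l−7=e, a−9=r, t−7=m, x−9=o, u−7=n.

sermon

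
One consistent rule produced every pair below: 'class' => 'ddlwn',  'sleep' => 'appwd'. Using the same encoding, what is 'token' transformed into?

The output letters match the input read backwards, each shifted +11: class reversed is ssalc. Read the word backwards and shift each letter +11.
For token: reverse → nekot; then shift: n+11=y, e+11=p, k+11=v, o+11=z, t+11=e.

ypvze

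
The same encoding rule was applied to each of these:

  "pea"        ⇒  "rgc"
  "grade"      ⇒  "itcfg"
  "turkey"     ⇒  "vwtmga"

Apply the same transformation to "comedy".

eqogfa

Compare letters: p→r is +2, e→g is +2, a→c is +2 — a constant shift. This is a Caesar cipher with shift 2.
For comedy: c+2=e, o+2=q, m+2=o, e+2=g, d+2=f, y+2=a.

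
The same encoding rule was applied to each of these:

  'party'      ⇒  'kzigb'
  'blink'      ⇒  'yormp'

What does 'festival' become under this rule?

Letters are reflected about the middle of the alphabet (position → 25−position): Atbash.
Applying it to festival: f↔u, e↔v, s↔h, t↔g, i↔r, v↔e, a↔z, l↔o.

uvhgrezo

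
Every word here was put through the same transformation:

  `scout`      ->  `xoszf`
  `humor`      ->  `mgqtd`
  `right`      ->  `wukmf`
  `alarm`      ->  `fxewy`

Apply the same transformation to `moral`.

Shifts by position in scout: pos 0: s→x (+5), pos 1: c→o (+12), pos 2: o→s (+4), pos 3: u→z (+5), pos 4: t→f (+12) — repeating every 3. A repeating key of period 3 is used — shifts +5, +12, +4 over and over.
Applying it to moral: m+5=r, o+12=a, r+4=v, a+5=f, l+12=x.

ravfx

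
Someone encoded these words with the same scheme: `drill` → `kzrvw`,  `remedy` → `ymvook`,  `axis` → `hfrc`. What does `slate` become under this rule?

ztjdp

The shift increases by 1 at each position, starting from +7: 7, 8, 9, ….
Applying it to slate: s+7=z, l+8=t, a+9=j, t+10=d, e+11=p.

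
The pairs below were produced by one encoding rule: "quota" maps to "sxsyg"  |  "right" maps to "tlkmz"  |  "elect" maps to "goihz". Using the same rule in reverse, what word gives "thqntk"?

Each letter shifts forward by (position + 2), i.e. 2, 3, 4, … — the shift grows by one for each successive letter.
Reversing it on thqntk: t−2=r, h−3=e, q−4=m, n−5=i, t−6=n, k−7=d.

remind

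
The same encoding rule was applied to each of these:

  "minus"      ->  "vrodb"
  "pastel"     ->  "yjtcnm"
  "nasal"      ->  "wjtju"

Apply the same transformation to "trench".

Shifts by position in minus: pos 0: m→v (+9), pos 1: i→r (+9), pos 2: n→o (+1), pos 3: u→d (+9), pos 4: s→b (+9) — repeating every 3. It's a Vigenère-style cipher with numeric key [9,9,1]: position i shifts by key[i mod 3].
On trench: t+9=c, r+9=a, e+1=f, n+9=w, c+9=l, h+1=i.

cafwli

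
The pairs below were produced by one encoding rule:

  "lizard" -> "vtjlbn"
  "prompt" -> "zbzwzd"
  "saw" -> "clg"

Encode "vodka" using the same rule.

The shift depends on letter class: consonant l→v is +10, but vowel i→t is +11. Two shifts are in play — +11 for a/e/i/o/u, +10 for every other letter.
Applying it to vodka: v(cons)+10=f, o(vowel)+11=z, d(cons)+10=n, k(cons)+10=u, a(vowel)+11=l.

fznul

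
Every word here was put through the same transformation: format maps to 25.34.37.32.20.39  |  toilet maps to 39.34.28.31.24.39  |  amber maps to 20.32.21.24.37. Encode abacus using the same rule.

20.21.20.22.40.38

f is letter #6 and maps to 25: an offset of 19. Each letter is replaced by its alphabet position (a=1..z=26) + 19.
For abacus: a=1→20, b=2→21, a=1→20, c=3→22, u=21→40, s=19→38.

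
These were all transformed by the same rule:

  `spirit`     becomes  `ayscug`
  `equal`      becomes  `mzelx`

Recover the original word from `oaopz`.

In spirit: s→a is +8, p→y is +9, i→s is +10, r→c is +11 — the shift increases by 1 each position. Letter i (0-indexed) is shifted by i+8, so successive shifts are 8, 9, 10, ….
Undoing it on oaopz: o−8=g, a−9=r, o−10=e, p−11=e, z−12=n.

green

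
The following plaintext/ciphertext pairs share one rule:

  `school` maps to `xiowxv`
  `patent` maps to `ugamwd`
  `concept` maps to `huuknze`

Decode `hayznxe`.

In school: s→x is +5, c→i is +6, h→o is +7, o→w is +8 — the shift increases by 1 each position. Letter i (0-indexed) is shifted by i+5, so successive shifts are 5, 6, 7, ….
Decoding hayznxe: h−5=c, a−6=u, y−7=r, z−8=r, n−9=e, x−10=n, e−11=t.

current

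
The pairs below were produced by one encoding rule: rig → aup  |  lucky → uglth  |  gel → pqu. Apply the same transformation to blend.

Vowels shift forward by 12 and consonants shift forward by 9.
Applying it to blend: b(cons)+9=k, l(cons)+9=u, e(vowel)+12=q, n(cons)+9=w, d(cons)+9=m.

kuqwm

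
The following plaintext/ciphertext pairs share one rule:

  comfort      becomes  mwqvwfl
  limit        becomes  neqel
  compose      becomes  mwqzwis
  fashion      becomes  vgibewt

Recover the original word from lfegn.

trial

c(2)→m(12) and o(14)→w(22) fit y≡3x+6 (mod 26); the inverse of 3 mod 26 is 9. Each letter's alphabet position (a=0..z=25) is mapped through 3·x+6 mod 26 — an affine cipher.
Decoding lfegn: l(11)→9·(11−6)≡19=t; f(5)→9·(5−6)≡17=r; e(4)→9·(4−6)≡8=i; g(6)→9·(6−6)≡0=a; n(13)→9·(13−6)≡11=l (all mod 26).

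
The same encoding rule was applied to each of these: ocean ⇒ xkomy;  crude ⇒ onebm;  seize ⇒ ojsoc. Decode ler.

The output letters match the input read backwards, each shifted +10: ocean reversed is naeco. Read the word backwards and shift each letter +10.
Reversing it on ler: shift back: l−10=b, e−10=u, r−10=h → buh; then reverse → hub.

hub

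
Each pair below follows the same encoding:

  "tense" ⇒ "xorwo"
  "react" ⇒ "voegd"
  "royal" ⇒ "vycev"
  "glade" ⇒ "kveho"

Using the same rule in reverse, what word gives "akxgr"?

Shifts by position in tense: pos 0: t→x (+4), pos 1: e→o (+10), pos 2: n→r (+4), pos 3: s→w (+4), pos 4: e→o (+10) — repeating every 3. A repeating key of period 3 is used — shifts +4, +10, +4 over and over.
Decoding akxgr: a−4=w, k−10=a, x−4=t, g−4=c, r−10=h.

watch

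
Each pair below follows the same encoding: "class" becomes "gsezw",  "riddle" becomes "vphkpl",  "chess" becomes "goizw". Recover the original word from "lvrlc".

Shifts by position in class: pos 0: c→g (+4), pos 1: l→s (+7), pos 2: a→e (+4), pos 3: s→z (+7) — repeating every 2. The shifts repeat in a cycle of length 2: positions 0,1,… shift by +4, +7, then the pattern repeats.
Reversing it on lvrlc: l−4=h, v−7=o, r−4=n, l−7=e, c−4=y.

honey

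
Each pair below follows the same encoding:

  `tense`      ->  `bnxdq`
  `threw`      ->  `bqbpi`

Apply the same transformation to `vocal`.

dxmlx

Each letter shifts forward by (position + 8), i.e. 8, 9, 10, … — the shift grows by one for each successive letter.
On vocal: v+8=d, o+9=x, c+10=m, a+11=l, l+12=x.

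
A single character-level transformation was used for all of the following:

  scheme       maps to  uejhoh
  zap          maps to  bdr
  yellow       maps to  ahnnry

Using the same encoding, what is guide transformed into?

The shift depends on letter class: consonant s→u is +2, but vowel e→h is +3. The rule splits by letter class: vowels +3, consonants +2.
Applying it to guide: g(cons)+2=i, u(vowel)+3=x, i(vowel)+3=l, d(cons)+2=f, e(vowel)+3=h.

ixlfh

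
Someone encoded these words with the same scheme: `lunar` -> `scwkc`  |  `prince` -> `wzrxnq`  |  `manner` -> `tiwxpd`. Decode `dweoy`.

woven

Each letter shifts forward by (position + 7), i.e. 7, 8, 9, … — the shift grows by one for each successive letter.
Decoding dweoy: d−7=w, w−8=o, e−9=v, o−10=e, y−11=n.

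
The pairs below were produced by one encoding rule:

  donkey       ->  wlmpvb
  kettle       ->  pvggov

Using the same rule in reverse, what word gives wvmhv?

dense

Each pair mirrors across the alphabet (d↔w, o↔l, n↔m): positions sum to 25. Each letter is replaced by its mirror in the alphabet: a↔z, b↔y, c↔x, and so on (the Atbash cipher).
Undoing it on wvmhv: w↔d, v↔e, m↔n, h↔s, v↔e.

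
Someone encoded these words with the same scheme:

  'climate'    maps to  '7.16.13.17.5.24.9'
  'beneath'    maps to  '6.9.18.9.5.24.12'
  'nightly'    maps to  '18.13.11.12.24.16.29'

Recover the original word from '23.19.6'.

c is letter #3 and maps to 7: an offset of 4. Each letter is replaced by its alphabet position (a=1..z=26) + 4.
Decoding 23.19.6: 23→(23−4)÷1=19=s, 19→(19−4)÷1=15=o, 6→(6−4)÷1=2=b.

sob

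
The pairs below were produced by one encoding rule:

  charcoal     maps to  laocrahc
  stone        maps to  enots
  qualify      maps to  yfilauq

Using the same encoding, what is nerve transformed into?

evren

The output letters match the input read backwards: charcoal reversed is laocrahc. The word is simply reversed.
On nerve: reverse → evren.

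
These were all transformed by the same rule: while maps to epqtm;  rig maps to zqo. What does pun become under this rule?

xcv

Each letter is shifted forward by 8 in the alphabet (a Caesar shift of +8).
On pun: p+8=x, u+8=c, n+8=v.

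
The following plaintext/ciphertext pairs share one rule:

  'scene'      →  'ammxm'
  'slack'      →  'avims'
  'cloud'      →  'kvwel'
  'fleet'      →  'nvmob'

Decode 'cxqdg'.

Shifts by position in scene: pos 0: s→a (+8), pos 1: c→m (+10), pos 2: e→m (+8), pos 3: n→x (+10) — repeating every 2. It's a Vigenère-style cipher with numeric key [8,10]: position i shifts by key[i mod 2].
Reversing it on cxqdg: c−8=u, x−10=n, q−8=i, d−10=t, g−8=y.

unity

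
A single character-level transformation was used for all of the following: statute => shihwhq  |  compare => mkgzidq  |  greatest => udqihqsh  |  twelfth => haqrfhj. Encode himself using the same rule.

jygsqrf

Each letter's alphabet position (a=0..z=25) is mapped through 15·x+8 mod 26 — an affine cipher.
On himself: h(7)→15·7+8≡9=j; i(8)→15·8+8≡24=y; m(12)→15·12+8≡6=g; s(18)→15·18+8≡18=s; e(4)→15·4+8≡16=q; l(11)→15·11+8≡17=r; f(5)→15·5+8≡5=f (all mod 26).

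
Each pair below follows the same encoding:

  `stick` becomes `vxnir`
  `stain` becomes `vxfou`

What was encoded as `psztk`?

mound

Each letter shifts forward by (position + 3), i.e. 3, 4, 5, … — the shift grows by one for each successive letter.
Reversing it on psztk: p−3=m, s−4=o, z−5=u, t−6=n, k−7=d.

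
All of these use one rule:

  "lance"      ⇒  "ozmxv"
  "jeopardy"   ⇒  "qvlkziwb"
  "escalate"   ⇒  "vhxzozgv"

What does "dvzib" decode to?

Letters are reflected about the middle of the alphabet (position → 25−position): Atbash.
Reversing it on dvzib: d↔w, v↔e, z↔a, i↔r, b↔y.

weary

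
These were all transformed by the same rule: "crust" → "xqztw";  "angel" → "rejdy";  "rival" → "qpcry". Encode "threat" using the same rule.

c(2)→x(23) and r(17)→q(16) fit y≡3x+17 (mod 26); the inverse of 3 mod 26 is 9. This is an affine cipher: with a=0,…,z=25, each position x becomes (3x+17) mod 26.
Applying it to threat: t(19)→3·19+17≡22=w; h(7)→3·7+17≡12=m; r(17)→3·17+17≡16=q; e(4)→3·4+17≡3=d; a(0)→3·0+17≡17=r; t(19)→3·19+17≡22=w (all mod 26).

wmqdrw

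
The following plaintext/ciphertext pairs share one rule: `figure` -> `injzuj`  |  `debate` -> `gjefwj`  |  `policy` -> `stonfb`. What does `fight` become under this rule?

Two shifts are in play — +5 for a/e/i/o/u, +3 for every other letter.
Applying it to fight: f(cons)+3=i, i(vowel)+5=n, g(cons)+3=j, h(cons)+3=k, t(cons)+3=w.

injkw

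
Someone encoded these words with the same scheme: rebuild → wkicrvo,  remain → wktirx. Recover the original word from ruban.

In rebuild: r→w is +5, e→k is +6, b→i is +7, u→c is +8 — the shift increases by 1 each position. Letter i (0-indexed) is shifted by i+5, so successive shifts are 5, 6, 7, ….
Decoding ruban: r−5=m, u−6=o, b−7=u, a−8=s, n−9=e.

mouse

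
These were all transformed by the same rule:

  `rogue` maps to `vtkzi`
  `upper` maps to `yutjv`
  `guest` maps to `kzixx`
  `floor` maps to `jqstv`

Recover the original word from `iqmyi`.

The shifts repeat in a cycle of length 2: positions 0,1,… shift by +4, +5, then the pattern repeats.
Undoing it on iqmyi: i−4=e, q−5=l, m−4=i, y−5=t, i−4=e.

elite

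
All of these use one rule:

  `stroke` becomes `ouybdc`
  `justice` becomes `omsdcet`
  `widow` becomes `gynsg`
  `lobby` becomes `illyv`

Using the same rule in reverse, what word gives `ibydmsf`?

victory

The output letters match the input read backwards, each shifted +10: stroke reversed is ekorts. The word is reversed, then every letter is shifted forward by 10.
Reversing it on ibydmsf: shift back: i−10=y, b−10=r, y−10=o, d−10=t, m−10=c, s−10=i, f−10=v → yrotciv; then reverse → victory.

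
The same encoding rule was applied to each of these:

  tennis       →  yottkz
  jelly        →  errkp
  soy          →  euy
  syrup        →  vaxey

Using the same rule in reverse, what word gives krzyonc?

The output letters match the input read backwards, each shifted +6: tennis reversed is sinnet. Two steps: reverse the string, then apply a Caesar shift of +6.
Decoding krzyonc: shift back: k−6=e, r−6=l, z−6=t, y−6=s, o−6=i, n−6=h, c−6=w → eltsihw; then reverse → whistle.

whistle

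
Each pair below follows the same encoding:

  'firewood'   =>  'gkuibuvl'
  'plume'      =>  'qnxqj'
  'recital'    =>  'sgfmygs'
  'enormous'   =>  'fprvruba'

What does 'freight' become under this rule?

Letter i (0-indexed) is shifted by i+1, so successive shifts are 1, 2, 3, ….
For freight: f+1=g, r+2=t, e+3=h, i+4=m, g+5=l, h+6=n, t+7=a.

gthmlna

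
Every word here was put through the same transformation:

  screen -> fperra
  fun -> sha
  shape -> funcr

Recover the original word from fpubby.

Compare letters: s→f is +13, c→p is +13, r→e is +13 — a constant shift. Each letter is shifted forward by 13 in the alphabet (a Caesar shift of +13).
Decoding fpubby: f−13=s, p−13=c, u−13=h, b−13=o, b−13=o, y−13=l.

school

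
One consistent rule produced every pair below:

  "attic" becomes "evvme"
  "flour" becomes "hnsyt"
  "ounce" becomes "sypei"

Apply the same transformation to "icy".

The shift depends on letter class: consonant t→v is +2, but vowel a→e is +4. Vowels shift forward by 4 and consonants shift forward by 2.
For icy: i(vowel)+4=m, c(cons)+2=e, y(cons)+2=a.

mea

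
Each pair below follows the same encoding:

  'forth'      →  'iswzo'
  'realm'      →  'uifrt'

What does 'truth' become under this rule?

wvzzo

In forth: f→i is +3, o→s is +4, r→w is +5, t→z is +6 — the shift increases by 1 each position. The shift increases by 1 at each position, starting from +3: 3, 4, 5, ….
Applying it to truth: t+3=w, r+4=v, u+5=z, t+6=z, h+7=o.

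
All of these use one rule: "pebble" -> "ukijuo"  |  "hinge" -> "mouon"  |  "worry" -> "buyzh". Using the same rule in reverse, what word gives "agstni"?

valley

In pebble: p→u is +5, e→k is +6, b→i is +7, b→j is +8 — the shift increases by 1 each position. The shift increases by 1 at each position, starting from +5: 5, 6, 7, ….
Decoding agstni: a−5=v, g−6=a, s−7=l, t−8=l, n−9=e, i−10=y.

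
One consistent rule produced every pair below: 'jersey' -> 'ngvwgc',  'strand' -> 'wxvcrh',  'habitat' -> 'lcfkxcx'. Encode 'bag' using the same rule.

The shift depends on letter class: consonant j→n is +4, but vowel e→g is +2. Vowels shift forward by 2 and consonants shift forward by 4.
On bag: b(cons)+4=f, a(vowel)+2=c, g(cons)+4=k.

fck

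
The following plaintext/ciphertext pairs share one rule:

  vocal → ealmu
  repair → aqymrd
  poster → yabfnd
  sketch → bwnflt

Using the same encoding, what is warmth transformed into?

Shifts by position in vocal: pos 0: v→e (+9), pos 1: o→a (+12), pos 2: c→l (+9), pos 3: a→m (+12) — repeating every 2. The shifts repeat in a cycle of length 2: positions 0,1,… shift by +9, +12, then the pattern repeats.
On warmth: w+9=f, a+12=m, r+9=a, m+12=y, t+9=c, h+12=t.

fmayct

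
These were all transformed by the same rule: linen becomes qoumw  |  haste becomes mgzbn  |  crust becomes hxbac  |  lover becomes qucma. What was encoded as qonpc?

In linen: l→q is +5, i→o is +6, n→u is +7, e→m is +8 — the shift increases by 1 each position. The shift increases by 1 at each position, starting from +5: 5, 6, 7, ….
Undoing it on qonpc: q−5=l, o−6=i, n−7=g, p−8=h, c−9=t.

light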